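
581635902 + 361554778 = 943190680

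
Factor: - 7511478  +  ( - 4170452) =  - 2^1* 5^1*13^1*23^1*3907^1 = - 11681930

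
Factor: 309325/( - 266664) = -2^( - 3 )*3^( - 1) *5^2 * 41^ ( - 1 )*271^( -1 ) * 12373^1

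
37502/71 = 37502/71 = 528.20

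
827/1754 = 827/1754 = 0.47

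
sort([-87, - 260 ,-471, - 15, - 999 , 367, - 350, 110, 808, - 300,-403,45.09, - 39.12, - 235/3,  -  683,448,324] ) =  [ - 999, - 683, - 471 , - 403 ,-350, - 300 ,-260,-87, - 235/3,-39.12,  -  15,  45.09,110, 324,  367,448,808] 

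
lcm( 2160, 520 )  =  28080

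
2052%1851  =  201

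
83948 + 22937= 106885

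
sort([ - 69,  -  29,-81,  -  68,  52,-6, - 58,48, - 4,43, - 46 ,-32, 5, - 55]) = [-81, - 69, - 68,  -  58,-55, - 46, - 32, - 29,-6, - 4, 5,43, 48,52] 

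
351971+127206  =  479177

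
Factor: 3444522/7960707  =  1148174/2653569=2^1*3^(  -  2)*31^( - 1)*317^1*1811^1*9511^( - 1) 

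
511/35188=511/35188 = 0.01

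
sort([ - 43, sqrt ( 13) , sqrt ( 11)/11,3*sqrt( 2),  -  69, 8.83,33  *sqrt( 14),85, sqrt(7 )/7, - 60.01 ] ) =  [-69 ,  -  60.01,-43,  sqrt ( 11 )/11,sqrt(7 )/7 , sqrt(13),3*sqrt(2 ), 8.83, 85, 33 *sqrt(14)]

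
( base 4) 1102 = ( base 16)52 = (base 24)3a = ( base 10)82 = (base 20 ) 42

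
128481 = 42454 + 86027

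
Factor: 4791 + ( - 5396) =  - 605 = - 5^1 *11^2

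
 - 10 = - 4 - 6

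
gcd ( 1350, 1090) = 10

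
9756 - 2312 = 7444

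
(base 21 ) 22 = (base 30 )1E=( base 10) 44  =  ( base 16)2c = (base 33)1b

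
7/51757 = 7/51757 =0.00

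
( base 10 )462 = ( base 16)1ce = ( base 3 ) 122010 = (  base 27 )h3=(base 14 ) 250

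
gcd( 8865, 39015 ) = 45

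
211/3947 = 211/3947 = 0.05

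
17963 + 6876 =24839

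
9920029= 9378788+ 541241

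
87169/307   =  87169/307 = 283.94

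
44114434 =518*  85163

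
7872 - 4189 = 3683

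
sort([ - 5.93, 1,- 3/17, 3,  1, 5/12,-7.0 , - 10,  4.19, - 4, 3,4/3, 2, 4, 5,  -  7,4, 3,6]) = [ - 10, - 7.0, - 7 ,-5.93, -4, - 3/17,5/12,1, 1, 4/3, 2,3, 3, 3, 4, 4, 4.19, 5,6]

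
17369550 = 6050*2871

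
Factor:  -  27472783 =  - 13^1*2113291^1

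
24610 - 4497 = 20113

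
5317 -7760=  - 2443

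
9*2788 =25092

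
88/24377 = 88/24377=0.00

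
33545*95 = 3186775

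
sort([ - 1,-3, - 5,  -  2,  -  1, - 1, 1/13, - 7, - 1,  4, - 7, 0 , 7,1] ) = [ - 7 ,-7, - 5,-3, - 2, - 1 ,- 1,-1, - 1, 0, 1/13, 1, 4, 7] 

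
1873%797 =279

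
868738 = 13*66826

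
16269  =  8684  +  7585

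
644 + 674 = 1318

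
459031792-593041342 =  - 134009550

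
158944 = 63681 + 95263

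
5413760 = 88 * 61520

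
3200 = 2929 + 271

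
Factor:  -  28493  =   - 28493^1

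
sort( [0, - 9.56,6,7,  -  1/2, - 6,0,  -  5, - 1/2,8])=[ - 9.56, - 6, - 5,  -  1/2, - 1/2, 0, 0,6,7, 8]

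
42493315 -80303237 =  - 37809922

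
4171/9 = 4171/9 = 463.44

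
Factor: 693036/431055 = 2^2 * 3^2 * 5^( - 1 )*23^1*103^( - 1 ) = 828/515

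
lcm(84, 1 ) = 84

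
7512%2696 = 2120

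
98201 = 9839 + 88362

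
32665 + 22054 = 54719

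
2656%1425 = 1231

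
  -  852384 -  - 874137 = 21753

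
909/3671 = 909/3671=0.25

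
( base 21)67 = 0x85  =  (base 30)4D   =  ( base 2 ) 10000101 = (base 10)133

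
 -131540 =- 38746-92794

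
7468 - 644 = 6824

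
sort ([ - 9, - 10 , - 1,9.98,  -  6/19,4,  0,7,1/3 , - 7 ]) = [ - 10,  -  9, - 7, - 1,  -  6/19,0, 1/3, 4,7 , 9.98 ]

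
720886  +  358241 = 1079127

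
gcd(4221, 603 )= 603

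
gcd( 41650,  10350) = 50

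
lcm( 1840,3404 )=68080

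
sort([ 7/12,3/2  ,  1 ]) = [ 7/12,1,3/2 ]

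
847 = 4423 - 3576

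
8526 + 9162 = 17688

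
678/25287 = 226/8429 = 0.03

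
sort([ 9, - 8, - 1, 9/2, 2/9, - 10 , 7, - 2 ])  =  [ - 10, - 8, - 2, - 1, 2/9,9/2, 7,9 ] 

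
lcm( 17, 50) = 850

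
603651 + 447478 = 1051129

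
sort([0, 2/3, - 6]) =[ - 6,0,2/3]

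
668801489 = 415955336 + 252846153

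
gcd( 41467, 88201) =1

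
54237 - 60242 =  - 6005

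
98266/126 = 7019/9 = 779.89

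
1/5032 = 1/5032 =0.00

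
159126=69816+89310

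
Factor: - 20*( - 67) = 1340 = 2^2*5^1 *67^1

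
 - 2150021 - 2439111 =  - 4589132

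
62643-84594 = - 21951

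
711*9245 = 6573195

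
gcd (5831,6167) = 7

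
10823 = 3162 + 7661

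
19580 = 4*4895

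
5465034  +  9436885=14901919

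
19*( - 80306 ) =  - 1525814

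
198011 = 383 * 517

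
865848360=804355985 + 61492375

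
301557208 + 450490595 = 752047803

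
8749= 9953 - 1204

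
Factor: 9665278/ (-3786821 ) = - 2^1*7^1*690377^1*3786821^( - 1) 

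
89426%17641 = 1221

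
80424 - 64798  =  15626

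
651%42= 21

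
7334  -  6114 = 1220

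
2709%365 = 154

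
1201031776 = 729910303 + 471121473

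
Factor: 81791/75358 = 2^( - 1 )*41^(-1)*89^1 = 89/82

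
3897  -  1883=2014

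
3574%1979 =1595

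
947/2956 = 947/2956 = 0.32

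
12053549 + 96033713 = 108087262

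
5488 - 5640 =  - 152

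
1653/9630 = 551/3210 = 0.17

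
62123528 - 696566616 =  - 634443088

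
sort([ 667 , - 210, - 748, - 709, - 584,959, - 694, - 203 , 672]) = [-748 , - 709, - 694, - 584, - 210, - 203,  667,672,  959]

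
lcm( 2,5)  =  10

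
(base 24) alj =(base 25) a18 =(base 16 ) 188B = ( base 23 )bk4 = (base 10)6283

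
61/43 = 61/43  =  1.42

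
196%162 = 34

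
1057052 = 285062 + 771990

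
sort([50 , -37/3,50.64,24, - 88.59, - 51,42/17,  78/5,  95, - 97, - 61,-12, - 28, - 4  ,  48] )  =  [ - 97, - 88.59,- 61, - 51, - 28, - 37/3, - 12 , - 4,42/17, 78/5 , 24,48, 50,50.64, 95 ] 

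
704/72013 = 704/72013 = 0.01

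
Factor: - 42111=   -3^2 *4679^1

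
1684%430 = 394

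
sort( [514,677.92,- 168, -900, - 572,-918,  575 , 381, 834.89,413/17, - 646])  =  [ - 918,-900, - 646, - 572, - 168, 413/17 , 381 , 514, 575,  677.92, 834.89] 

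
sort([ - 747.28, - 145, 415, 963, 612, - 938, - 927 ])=[  -  938, -927,-747.28, - 145, 415  ,  612, 963]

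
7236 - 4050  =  3186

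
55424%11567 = 9156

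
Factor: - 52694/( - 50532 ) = 26347/25266 =2^( - 1)*3^( - 1 )*4211^(-1)*26347^1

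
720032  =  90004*8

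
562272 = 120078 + 442194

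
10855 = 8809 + 2046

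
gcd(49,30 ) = 1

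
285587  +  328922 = 614509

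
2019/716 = 2019/716 =2.82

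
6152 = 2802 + 3350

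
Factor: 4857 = 3^1*1619^1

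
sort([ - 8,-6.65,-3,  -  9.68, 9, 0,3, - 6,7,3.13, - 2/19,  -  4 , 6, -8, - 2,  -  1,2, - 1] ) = [ - 9.68, - 8,-8,-6.65,-6, - 4, - 3, - 2, - 1,-1,  -  2/19,0  ,  2, 3,3.13,6,7,9]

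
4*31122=124488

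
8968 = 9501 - 533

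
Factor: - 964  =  -2^2*241^1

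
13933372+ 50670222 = 64603594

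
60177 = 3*20059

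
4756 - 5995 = -1239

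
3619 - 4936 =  - 1317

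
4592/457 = 4592/457=10.05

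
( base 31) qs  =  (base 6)3510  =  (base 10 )834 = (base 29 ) sm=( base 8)1502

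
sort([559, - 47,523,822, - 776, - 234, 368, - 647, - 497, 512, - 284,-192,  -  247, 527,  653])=[ - 776, - 647,-497, - 284,-247,-234,  -  192, - 47,  368,512, 523,527,559,  653,822]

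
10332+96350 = 106682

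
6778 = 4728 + 2050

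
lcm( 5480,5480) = 5480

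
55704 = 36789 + 18915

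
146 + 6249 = 6395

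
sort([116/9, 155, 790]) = [ 116/9,155,790] 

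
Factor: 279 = 3^2*31^1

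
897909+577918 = 1475827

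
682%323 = 36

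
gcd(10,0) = 10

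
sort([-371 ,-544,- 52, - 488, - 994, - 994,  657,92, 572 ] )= [  -  994, - 994 , - 544, - 488, - 371, - 52,  92, 572,  657 ]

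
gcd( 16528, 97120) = 16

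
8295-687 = 7608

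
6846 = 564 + 6282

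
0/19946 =0  =  0.00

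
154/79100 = 11/5650 = 0.00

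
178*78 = 13884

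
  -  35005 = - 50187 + 15182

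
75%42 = 33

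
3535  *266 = 940310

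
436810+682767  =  1119577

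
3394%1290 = 814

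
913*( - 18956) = - 17306828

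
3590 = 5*718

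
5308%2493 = 322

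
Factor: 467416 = 2^3 * 58427^1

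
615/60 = 10 + 1/4 = 10.25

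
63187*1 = 63187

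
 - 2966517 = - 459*6463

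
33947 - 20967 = 12980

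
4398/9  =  488 +2/3 =488.67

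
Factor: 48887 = 19^1*31^1*83^1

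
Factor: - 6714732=-2^2*3^1*559561^1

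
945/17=55 + 10/17=55.59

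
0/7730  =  0 = 0.00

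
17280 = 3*5760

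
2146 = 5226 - 3080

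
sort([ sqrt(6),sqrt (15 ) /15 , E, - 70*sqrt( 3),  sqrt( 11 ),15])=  [-70*sqrt(3) , sqrt( 15 )/15,sqrt( 6),E, sqrt (11 ), 15 ] 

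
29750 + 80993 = 110743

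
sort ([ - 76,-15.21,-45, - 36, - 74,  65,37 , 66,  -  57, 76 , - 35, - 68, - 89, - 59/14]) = [ -89, - 76,-74, - 68, - 57, - 45, - 36 ,  -  35,-15.21, - 59/14,  37 , 65 , 66,76 ]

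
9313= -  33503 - -42816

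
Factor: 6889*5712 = 39349968 = 2^4 * 3^1*7^1 * 17^1*83^2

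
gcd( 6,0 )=6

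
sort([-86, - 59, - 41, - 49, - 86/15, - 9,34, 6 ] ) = [ - 86, - 59, - 49 , - 41 , - 9, - 86/15, 6,34] 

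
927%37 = 2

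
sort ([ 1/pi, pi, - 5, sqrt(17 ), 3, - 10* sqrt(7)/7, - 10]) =[ - 10, - 5,  -  10*sqrt( 7)/7, 1/pi, 3, pi, sqrt(17)] 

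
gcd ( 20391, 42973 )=7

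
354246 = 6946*51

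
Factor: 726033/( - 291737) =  -3^1*7^2*11^1*17^ (-1)*131^(-2 )*449^1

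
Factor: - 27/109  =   - 3^3*109^(  -  1)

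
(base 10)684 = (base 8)1254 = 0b1010101100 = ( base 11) 572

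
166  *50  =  8300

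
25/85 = 5/17 = 0.29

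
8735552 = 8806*992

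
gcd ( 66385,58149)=71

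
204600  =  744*275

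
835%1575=835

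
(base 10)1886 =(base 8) 3536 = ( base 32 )1qu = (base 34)1LG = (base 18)5EE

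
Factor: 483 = 3^1*7^1 * 23^1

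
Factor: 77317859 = 19^1*1663^1*2447^1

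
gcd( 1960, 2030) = 70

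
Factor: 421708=2^2*7^1*15061^1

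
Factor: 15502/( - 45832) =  - 23/68=- 2^( - 2 )*17^( - 1)*23^1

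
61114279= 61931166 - 816887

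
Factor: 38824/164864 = 211/896 = 2^ ( - 7 )*7^ ( - 1 )*211^1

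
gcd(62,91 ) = 1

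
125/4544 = 125/4544 = 0.03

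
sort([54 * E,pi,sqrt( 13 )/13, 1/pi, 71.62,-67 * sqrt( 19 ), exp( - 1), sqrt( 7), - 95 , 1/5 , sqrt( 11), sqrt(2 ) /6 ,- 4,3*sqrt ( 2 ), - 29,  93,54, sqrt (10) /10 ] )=[-67  *sqrt( 19), - 95, - 29, - 4, 1/5, sqrt( 2) /6, sqrt ( 13 )/13,sqrt(10)/10, 1/pi,  exp(- 1), sqrt(7 ),pi, sqrt( 11 ),3 * sqrt( 2 ), 54,71.62,93, 54* E]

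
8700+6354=15054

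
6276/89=6276/89 = 70.52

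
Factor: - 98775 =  - 3^2*5^2*439^1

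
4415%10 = 5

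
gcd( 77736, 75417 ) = 3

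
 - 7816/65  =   - 7816/65 = - 120.25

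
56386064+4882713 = 61268777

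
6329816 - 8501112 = -2171296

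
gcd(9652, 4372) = 4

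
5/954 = 5/954 = 0.01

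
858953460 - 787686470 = 71266990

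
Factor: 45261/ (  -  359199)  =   - 47/373 = - 47^1*373^( - 1)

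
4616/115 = 40 + 16/115= 40.14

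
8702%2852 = 146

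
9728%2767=1427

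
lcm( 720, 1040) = 9360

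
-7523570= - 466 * 16145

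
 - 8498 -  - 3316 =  - 5182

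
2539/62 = 2539/62  =  40.95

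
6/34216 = 3/17108 = 0.00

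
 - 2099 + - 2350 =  - 4449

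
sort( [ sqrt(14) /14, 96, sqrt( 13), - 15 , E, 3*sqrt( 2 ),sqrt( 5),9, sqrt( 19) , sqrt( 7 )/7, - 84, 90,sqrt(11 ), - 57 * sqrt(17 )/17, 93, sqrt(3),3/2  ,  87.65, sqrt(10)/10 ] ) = [ - 84, - 15, - 57*sqrt( 17)/17, sqrt( 14 )/14, sqrt(10 )/10,sqrt( 7 )/7,3/2, sqrt(3), sqrt(5), E,sqrt( 11),sqrt( 13),  3 * sqrt( 2), sqrt(19 ),9, 87.65, 90,93, 96] 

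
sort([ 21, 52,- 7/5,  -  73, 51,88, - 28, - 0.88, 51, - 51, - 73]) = [-73, - 73, - 51, - 28, - 7/5, - 0.88, 21, 51 , 51 , 52,88 ] 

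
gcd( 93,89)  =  1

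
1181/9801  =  1181/9801 = 0.12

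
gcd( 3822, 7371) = 273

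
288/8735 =288/8735 = 0.03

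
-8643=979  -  9622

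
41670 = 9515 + 32155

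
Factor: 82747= 7^1*11821^1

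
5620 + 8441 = 14061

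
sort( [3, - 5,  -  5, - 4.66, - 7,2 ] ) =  [ - 7, - 5, - 5, - 4.66,2 , 3]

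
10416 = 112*93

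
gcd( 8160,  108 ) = 12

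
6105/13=469 + 8/13 = 469.62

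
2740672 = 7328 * 374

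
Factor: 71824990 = 2^1*5^1*103^1*137^1 * 509^1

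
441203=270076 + 171127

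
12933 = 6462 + 6471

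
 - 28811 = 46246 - 75057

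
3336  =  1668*2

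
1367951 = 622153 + 745798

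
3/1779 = 1/593 = 0.00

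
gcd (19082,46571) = 7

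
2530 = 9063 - 6533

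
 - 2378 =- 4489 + 2111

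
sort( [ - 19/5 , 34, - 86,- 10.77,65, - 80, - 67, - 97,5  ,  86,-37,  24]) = [ - 97 , - 86, - 80, - 67, - 37, - 10.77, - 19/5,5,  24, 34, 65,  86]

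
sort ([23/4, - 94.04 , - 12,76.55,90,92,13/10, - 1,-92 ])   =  [ - 94.04, - 92, - 12, - 1 , 13/10,23/4,76.55,90 , 92]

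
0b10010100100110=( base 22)je6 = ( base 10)9510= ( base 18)1B66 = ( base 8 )22446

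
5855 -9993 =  - 4138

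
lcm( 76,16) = 304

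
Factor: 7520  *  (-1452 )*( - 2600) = 28389504000  =  2^10*3^1*5^3 * 11^2*13^1  *  47^1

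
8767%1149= 724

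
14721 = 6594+8127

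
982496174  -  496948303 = 485547871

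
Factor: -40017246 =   -  2^1*3^1*6669541^1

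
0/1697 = 0 = 0.00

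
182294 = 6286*29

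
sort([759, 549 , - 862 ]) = [ - 862,549,759]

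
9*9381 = 84429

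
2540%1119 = 302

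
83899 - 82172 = 1727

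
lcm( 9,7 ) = 63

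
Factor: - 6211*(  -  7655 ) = 5^1*1531^1*6211^1 = 47545205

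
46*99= 4554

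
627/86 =627/86 = 7.29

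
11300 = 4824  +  6476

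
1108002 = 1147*966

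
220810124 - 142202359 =78607765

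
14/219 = 14/219 = 0.06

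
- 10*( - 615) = 6150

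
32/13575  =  32/13575=0.00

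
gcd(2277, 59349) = 3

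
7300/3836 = 1 + 866/959 = 1.90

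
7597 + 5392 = 12989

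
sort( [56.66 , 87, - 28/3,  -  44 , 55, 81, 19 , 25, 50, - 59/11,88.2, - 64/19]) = [ - 44,-28/3, - 59/11, - 64/19,19  ,  25,50,55,  56.66, 81,87,88.2]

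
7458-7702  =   - 244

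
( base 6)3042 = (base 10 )674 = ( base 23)167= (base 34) JS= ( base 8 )1242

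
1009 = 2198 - 1189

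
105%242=105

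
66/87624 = 11/14604 = 0.00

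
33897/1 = 33897 = 33897.00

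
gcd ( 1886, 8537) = 1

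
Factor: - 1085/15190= -1/14 = - 2^( - 1) * 7^( - 1 )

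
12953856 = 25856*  501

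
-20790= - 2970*7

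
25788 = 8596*3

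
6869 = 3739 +3130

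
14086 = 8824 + 5262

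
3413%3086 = 327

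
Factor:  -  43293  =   - 3^1*14431^1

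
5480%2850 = 2630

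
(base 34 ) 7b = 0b11111001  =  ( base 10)249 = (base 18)DF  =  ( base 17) EB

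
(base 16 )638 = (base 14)81a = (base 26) 296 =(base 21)3ch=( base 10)1592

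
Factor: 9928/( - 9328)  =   - 2^( - 1) * 11^(-1 )*17^1*53^( - 1 )*73^1 = - 1241/1166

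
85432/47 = 85432/47 = 1817.70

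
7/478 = 7/478 = 0.01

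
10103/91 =10103/91 = 111.02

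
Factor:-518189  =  -7^1*74027^1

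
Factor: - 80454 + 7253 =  - 71^1*1031^1 = - 73201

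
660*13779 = 9094140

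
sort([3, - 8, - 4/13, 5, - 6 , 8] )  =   [ - 8, - 6, - 4/13,3,  5, 8] 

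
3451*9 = 31059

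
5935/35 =169 + 4/7= 169.57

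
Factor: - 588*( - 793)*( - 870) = -405667080 = - 2^3*3^2*5^1*7^2 *13^1*29^1* 61^1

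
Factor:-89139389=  - 439^1  *203051^1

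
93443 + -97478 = -4035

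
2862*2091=5984442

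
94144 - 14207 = 79937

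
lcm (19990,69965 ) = 139930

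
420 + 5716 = 6136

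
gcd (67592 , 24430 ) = 14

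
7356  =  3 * 2452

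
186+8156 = 8342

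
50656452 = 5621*9012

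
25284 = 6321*4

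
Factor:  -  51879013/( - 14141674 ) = 2^(-1)*131^1 *239^1*619^ ( - 1 )*1657^1*11423^( - 1) 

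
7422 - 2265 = 5157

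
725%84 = 53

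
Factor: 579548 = 2^2*144887^1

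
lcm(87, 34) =2958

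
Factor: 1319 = 1319^1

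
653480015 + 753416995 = 1406897010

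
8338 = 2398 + 5940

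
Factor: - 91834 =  - 2^1 * 17^1* 37^1*73^1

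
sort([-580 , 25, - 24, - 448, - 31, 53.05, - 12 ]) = [ - 580,-448,- 31,-24, - 12, 25,53.05 ]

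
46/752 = 23/376 = 0.06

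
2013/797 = 2 + 419/797 = 2.53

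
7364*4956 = 36495984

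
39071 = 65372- 26301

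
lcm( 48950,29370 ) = 146850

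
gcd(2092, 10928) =4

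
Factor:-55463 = - 37^1*1499^1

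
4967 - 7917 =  - 2950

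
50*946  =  47300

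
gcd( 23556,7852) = 7852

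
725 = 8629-7904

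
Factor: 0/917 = 0 = 0^1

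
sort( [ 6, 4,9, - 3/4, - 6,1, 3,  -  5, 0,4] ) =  [ - 6,-5,- 3/4, 0, 1, 3,4, 4, 6,9]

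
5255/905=1051/181=5.81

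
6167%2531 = 1105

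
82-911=  -  829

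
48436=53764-5328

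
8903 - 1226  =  7677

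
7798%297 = 76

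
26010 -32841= - 6831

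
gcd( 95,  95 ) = 95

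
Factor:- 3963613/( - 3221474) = 2^( - 1 )*23^1*43^( - 1)*47^( - 1) * 797^( -1 ) * 172331^1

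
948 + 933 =1881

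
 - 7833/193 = - 41 + 80/193 = -40.59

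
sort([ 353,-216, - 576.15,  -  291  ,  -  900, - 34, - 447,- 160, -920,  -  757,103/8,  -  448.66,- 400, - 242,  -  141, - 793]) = [ - 920, - 900,  -  793,  -  757,- 576.15,- 448.66, - 447, -400, - 291, - 242, - 216,  -  160,-141, - 34, 103/8 , 353]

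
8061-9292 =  - 1231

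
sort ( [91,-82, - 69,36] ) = [ - 82, - 69, 36, 91] 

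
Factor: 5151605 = 5^1*419^1*2459^1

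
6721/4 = 6721/4 = 1680.25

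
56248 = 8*7031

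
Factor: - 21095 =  - 5^1*4219^1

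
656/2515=656/2515 = 0.26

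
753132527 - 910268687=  - 157136160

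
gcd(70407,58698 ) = 9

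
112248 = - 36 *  ( - 3118 ) 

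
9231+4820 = 14051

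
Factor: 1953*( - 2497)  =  -4876641 = - 3^2*7^1*11^1*31^1*227^1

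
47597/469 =101 + 228/469=101.49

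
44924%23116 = 21808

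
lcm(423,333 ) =15651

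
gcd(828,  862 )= 2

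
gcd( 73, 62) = 1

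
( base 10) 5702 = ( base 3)21211012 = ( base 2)1011001000110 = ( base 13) 2798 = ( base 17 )12C7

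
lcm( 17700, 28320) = 141600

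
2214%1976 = 238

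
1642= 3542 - 1900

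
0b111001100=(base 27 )H1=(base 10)460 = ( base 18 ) 17A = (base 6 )2044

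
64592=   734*88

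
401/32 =401/32  =  12.53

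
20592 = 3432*6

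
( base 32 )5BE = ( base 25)8jb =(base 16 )156e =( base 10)5486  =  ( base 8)12556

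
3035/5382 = 3035/5382 = 0.56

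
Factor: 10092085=5^1*151^1*13367^1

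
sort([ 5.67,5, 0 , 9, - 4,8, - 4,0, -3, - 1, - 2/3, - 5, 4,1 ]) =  [ - 5,-4 , - 4, - 3,-1, - 2/3,  0, 0,  1, 4, 5,5.67 , 8, 9 ] 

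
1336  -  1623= -287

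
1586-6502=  - 4916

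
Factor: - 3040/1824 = - 5/3 = - 3^( - 1)*5^1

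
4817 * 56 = 269752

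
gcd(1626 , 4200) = 6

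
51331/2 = 51331/2 = 25665.50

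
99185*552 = 54750120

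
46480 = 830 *56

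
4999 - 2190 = 2809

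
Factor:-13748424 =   -  2^3*3^1 * 61^1*9391^1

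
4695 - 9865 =  -  5170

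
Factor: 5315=5^1*1063^1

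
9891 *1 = 9891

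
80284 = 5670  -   -74614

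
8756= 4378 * 2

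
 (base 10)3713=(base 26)5cl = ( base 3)12002112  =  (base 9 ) 5075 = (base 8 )7201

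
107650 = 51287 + 56363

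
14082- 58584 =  - 44502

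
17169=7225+9944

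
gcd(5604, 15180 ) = 12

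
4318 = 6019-1701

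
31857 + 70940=102797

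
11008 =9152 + 1856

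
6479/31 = 209 = 209.00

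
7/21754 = 7/21754 = 0.00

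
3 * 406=1218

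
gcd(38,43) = 1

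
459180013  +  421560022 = 880740035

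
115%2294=115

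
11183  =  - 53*( - 211)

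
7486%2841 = 1804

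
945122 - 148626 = 796496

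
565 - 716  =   - 151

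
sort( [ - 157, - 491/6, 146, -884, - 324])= [ - 884,-324, - 157, - 491/6,146] 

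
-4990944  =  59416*( - 84)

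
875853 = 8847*99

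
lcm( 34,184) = 3128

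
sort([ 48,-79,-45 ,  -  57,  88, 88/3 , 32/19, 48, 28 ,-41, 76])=[ - 79, - 57 ,-45,- 41,32/19, 28, 88/3, 48 , 48, 76, 88 ]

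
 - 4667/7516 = - 1  +  2849/7516=   - 0.62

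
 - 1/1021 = -1 + 1020/1021 = -0.00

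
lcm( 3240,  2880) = 25920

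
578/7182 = 289/3591 =0.08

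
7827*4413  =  34540551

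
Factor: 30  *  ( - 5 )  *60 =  - 2^3*3^2*5^3 = - 9000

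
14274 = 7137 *2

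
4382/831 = 4382/831 = 5.27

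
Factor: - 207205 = - 5^1*29^1*1429^1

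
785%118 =77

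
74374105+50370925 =124745030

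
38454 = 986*39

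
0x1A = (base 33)q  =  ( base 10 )26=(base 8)32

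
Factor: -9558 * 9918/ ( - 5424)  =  7899687/452= 2^( - 2)*3^5*19^1* 29^1*59^1*113^( - 1 )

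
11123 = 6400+4723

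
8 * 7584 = 60672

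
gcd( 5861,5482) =1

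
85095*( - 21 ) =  - 1786995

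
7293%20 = 13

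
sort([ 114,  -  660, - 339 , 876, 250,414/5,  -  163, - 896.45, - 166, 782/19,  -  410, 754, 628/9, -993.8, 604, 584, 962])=[-993.8,- 896.45,- 660, - 410, - 339, - 166, - 163, 782/19, 628/9, 414/5,114, 250, 584, 604, 754, 876, 962]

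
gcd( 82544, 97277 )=1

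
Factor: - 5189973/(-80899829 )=3^1 * 23^1 * 75217^1*80899829^(- 1)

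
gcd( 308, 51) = 1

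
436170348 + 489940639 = 926110987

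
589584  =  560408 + 29176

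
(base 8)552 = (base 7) 1025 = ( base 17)145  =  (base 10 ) 362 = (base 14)1BC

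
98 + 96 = 194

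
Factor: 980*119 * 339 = 2^2*3^1*5^1*7^3 * 17^1 *113^1 = 39534180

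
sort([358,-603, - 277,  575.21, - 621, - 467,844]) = [-621, - 603, - 467, - 277, 358, 575.21,844] 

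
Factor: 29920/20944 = 10/7 = 2^1*5^1*7^( - 1) 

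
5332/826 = 2666/413 = 6.46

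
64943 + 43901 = 108844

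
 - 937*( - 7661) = 7178357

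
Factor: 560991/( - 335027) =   -  3^1*7^( - 1)* 11^ ( - 1)*19^( - 1)*67^1*229^(  -  1 )*2791^1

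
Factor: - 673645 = - 5^1 * 7^1*19^1 * 1013^1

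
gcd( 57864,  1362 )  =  6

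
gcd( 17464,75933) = 59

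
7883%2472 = 467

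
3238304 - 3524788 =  - 286484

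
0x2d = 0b101101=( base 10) 45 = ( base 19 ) 27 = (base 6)113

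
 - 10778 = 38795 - 49573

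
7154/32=3577/16  =  223.56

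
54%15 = 9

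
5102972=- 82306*(  -  62)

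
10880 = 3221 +7659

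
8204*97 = 795788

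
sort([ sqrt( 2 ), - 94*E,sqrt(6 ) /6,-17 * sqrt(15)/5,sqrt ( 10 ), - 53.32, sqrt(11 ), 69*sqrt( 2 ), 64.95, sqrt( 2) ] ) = [  -  94*E, - 53.32,-17*sqrt(15) /5,sqrt (6 ) /6,sqrt(2), sqrt( 2),  sqrt(10),sqrt( 11),64.95,69* sqrt ( 2 ) ] 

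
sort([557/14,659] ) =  [557/14, 659] 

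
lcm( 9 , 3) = 9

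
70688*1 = 70688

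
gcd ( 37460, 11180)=20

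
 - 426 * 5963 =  - 2540238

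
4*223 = 892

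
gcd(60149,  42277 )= 1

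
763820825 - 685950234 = 77870591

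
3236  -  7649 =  - 4413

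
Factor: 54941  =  54941^1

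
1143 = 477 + 666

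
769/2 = 769/2 = 384.50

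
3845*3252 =12503940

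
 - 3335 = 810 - 4145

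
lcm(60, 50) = 300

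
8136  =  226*36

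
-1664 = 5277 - 6941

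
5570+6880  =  12450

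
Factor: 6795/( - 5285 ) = -9/7 =-3^2*7^( - 1)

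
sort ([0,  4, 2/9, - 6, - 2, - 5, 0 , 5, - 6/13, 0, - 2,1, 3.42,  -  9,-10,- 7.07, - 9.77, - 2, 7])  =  [- 10,  -  9.77,-9, - 7.07,  -  6,  -  5, - 2, - 2, - 2,-6/13 , 0,0, 0, 2/9, 1, 3.42, 4, 5, 7]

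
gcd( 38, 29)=1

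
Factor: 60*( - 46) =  - 2^3*3^1*5^1*23^1= -2760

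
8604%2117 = 136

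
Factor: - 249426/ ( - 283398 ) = 279/317 = 3^2 * 31^1*317^(-1)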